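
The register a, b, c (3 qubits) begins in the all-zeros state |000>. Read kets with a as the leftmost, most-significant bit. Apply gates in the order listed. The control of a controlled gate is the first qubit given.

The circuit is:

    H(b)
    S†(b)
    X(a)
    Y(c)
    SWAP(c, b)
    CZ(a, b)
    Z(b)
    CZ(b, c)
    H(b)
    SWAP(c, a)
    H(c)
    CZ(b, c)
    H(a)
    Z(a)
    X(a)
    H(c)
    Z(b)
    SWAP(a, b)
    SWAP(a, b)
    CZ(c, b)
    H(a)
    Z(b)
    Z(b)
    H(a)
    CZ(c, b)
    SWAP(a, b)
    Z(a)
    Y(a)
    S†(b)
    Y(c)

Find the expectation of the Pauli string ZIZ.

The expectation value of ZIZ is -1. Key observation: gates 19-26 undo each other exactly, leaving only the rest of the circuit to track.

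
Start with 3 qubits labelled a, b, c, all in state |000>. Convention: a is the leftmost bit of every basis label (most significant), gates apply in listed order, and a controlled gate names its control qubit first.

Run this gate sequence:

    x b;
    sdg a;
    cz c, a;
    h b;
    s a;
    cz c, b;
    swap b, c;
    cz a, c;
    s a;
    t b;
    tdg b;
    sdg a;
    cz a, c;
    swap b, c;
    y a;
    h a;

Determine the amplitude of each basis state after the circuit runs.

The final amplitudes are I/2 on |000>, 0 on |001>, -I/2 on |010>, 0 on |011>, -I/2 on |100>, 0 on |101>, I/2 on |110>, 0 on |111>. Key observation: steps 7-14 multiply out to the identity, so the circuit reduces to the remaining gates.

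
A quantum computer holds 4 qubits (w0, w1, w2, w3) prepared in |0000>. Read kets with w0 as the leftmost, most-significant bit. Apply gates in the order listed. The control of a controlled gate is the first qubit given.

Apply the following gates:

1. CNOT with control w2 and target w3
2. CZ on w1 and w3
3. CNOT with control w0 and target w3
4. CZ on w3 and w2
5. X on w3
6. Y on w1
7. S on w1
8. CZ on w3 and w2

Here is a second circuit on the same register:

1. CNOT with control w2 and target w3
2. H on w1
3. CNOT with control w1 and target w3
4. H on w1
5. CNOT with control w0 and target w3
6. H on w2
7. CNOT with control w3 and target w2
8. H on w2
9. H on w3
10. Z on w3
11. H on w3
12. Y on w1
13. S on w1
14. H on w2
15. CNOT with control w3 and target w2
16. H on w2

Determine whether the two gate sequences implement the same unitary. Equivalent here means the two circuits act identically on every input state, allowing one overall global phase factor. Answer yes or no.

No, they are not equivalent — no single phase factor reconciles the two unitaries.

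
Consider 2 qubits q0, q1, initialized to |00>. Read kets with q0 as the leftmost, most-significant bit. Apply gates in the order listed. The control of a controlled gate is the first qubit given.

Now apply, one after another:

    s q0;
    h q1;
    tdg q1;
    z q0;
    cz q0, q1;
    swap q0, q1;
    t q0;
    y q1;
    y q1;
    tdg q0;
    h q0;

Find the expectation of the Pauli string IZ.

The observable IZ averages to 1. Key observation: the block from step 7 through step 10 cancels to the identity and can be dropped.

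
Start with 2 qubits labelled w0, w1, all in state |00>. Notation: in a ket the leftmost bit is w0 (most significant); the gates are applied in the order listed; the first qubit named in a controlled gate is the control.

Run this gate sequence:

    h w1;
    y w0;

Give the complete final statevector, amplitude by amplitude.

After the circuit, the state carries amplitude 0 on |00>, 0 on |01>, sqrt(2)*I/2 on |10>, sqrt(2)*I/2 on |11>.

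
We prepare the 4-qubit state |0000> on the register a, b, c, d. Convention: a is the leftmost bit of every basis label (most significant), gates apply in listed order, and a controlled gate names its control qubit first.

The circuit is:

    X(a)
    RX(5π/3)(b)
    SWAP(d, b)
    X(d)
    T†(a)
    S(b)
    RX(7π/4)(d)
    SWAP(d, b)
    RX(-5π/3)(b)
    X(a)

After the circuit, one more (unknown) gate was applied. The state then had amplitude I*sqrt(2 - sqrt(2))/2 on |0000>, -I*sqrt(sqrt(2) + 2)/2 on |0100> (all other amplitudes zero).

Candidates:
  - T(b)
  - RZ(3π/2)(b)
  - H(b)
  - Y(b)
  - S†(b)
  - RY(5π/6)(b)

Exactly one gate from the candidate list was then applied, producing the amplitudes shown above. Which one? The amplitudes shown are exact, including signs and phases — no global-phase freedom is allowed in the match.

The applied gate was RZ(3π/2)(b).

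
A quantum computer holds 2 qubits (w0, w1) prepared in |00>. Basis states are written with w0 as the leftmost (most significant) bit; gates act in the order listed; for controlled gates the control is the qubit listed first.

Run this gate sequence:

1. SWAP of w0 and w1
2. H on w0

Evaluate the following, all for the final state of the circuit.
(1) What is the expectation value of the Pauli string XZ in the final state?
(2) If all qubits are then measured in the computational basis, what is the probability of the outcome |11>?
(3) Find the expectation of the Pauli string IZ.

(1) The observable XZ averages to 1.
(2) The probability of measuring |11> is 0.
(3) The expectation value of IZ is 1.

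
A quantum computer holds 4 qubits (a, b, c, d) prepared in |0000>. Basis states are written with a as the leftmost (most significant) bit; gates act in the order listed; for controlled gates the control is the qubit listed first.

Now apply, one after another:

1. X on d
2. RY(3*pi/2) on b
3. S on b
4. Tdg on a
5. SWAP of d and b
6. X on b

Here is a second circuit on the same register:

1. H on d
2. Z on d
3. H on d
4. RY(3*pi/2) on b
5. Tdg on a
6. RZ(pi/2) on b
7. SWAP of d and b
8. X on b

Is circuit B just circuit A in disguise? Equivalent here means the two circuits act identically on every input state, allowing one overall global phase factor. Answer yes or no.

Yes — the two circuits implement the same unitary up to a global phase.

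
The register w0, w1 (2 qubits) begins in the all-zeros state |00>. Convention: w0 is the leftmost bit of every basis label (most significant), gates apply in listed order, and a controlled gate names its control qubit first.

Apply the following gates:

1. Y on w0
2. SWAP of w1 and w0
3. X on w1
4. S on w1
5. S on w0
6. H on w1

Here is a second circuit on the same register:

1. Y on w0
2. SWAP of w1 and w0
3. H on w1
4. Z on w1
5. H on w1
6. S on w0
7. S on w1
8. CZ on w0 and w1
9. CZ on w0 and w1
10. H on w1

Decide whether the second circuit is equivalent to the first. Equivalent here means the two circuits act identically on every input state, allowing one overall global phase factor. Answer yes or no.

Yes: on every input state the two circuits agree up to one overall phase factor.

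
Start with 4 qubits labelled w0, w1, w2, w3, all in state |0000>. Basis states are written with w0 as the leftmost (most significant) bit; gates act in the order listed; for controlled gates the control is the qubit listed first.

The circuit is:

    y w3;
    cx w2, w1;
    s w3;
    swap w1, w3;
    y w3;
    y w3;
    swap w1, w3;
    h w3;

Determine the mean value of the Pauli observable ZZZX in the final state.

In the final state, ZZZX has expectation -1. Key observation: the block from step 4 through step 7 cancels to the identity and can be dropped.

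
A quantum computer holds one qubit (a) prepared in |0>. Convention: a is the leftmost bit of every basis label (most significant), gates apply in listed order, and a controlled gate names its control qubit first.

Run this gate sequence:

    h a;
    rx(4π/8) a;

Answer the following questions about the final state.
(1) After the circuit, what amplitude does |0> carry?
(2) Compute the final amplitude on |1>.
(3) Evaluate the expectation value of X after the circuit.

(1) The amplitude on |0> is 1/2 - I/2.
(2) The final state's coefficient on |1> equals 1/2 - I/2.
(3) The expectation value of X is 1.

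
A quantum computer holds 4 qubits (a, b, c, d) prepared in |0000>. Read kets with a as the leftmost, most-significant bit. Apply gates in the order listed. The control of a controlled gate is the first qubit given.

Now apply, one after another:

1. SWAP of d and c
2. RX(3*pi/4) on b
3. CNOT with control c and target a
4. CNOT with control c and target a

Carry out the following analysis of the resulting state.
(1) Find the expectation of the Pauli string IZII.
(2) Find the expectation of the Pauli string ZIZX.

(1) In the final state, IZII has expectation -sqrt(2)/2. Key observation: gates 3-4 undo each other exactly, leaving only the rest of the circuit to track.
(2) In the final state, ZIZX has expectation 0.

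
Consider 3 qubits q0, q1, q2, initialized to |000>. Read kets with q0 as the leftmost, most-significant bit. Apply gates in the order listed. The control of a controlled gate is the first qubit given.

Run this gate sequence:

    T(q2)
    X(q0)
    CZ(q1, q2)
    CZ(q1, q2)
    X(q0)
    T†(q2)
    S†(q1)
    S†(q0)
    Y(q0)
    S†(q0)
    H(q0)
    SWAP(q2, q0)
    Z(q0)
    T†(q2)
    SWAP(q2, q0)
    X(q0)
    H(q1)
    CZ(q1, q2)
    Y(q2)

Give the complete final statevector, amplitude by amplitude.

The resulting statevector has amplitude 0 on |000>, -exp(I*pi/4)/2 on |001>, 0 on |010>, -exp(I*pi/4)/2 on |011>, 0 on |100>, I/2 on |101>, 0 on |110>, I/2 on |111>.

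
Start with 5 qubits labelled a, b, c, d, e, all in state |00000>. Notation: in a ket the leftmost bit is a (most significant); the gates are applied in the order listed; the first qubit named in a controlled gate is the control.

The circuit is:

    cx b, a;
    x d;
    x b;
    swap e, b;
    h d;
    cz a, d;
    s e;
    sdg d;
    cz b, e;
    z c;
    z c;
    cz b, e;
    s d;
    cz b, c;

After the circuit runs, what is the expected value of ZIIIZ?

The observable ZIIIZ averages to -1. Key observation: the block from step 8 through step 13 cancels to the identity and can be dropped.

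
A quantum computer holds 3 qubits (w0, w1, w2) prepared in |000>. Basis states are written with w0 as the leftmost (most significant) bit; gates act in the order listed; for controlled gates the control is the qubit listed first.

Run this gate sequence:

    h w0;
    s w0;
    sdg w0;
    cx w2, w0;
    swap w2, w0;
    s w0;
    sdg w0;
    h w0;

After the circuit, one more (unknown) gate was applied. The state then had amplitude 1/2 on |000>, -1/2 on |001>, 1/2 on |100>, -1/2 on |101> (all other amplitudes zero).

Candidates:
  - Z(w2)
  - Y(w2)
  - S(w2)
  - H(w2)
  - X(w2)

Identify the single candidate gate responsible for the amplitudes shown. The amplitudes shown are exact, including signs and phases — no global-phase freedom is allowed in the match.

The applied gate was Z(w2).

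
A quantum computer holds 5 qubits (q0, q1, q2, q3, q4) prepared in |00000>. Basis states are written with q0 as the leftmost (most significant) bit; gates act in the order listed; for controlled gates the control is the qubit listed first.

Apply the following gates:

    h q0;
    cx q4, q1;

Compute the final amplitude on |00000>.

|00000> carries amplitude sqrt(2)/2 in the final state.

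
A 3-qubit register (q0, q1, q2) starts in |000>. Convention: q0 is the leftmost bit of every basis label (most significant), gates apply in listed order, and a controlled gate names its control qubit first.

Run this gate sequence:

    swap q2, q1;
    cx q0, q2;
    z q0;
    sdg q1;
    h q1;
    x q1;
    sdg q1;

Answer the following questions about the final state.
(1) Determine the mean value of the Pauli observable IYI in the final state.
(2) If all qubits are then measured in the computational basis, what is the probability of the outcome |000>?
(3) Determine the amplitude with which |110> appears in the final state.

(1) The observable IYI averages to -1.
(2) Outcome |000> occurs with probability 1/2.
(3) The amplitude on |110> is 0.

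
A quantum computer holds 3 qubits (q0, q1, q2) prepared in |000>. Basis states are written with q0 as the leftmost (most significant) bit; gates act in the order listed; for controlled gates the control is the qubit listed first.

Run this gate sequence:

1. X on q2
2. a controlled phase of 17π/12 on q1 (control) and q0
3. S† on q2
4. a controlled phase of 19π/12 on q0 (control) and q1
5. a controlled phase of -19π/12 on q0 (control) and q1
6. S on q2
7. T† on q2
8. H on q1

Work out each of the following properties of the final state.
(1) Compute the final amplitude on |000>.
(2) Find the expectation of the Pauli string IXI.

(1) The amplitude on |000> is 0. Key observation: gates 3-6 undo each other exactly, leaving only the rest of the circuit to track.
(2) In the final state, IXI has expectation 1.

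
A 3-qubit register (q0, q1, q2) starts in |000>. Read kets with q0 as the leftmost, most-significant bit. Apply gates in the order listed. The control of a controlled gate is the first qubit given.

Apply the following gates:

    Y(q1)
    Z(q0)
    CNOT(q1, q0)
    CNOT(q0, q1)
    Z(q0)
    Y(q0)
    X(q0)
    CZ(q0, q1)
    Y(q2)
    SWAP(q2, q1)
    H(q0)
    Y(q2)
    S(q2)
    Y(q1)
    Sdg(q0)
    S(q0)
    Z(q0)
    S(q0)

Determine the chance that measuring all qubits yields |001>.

Outcome |001> occurs with probability 1/2.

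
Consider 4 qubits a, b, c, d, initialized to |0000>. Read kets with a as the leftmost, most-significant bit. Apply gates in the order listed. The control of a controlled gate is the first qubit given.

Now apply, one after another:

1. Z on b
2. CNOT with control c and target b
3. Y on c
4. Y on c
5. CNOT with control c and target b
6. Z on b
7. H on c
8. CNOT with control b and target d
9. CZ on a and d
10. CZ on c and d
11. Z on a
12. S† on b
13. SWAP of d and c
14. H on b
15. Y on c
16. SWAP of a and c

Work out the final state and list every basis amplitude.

The final amplitudes are I/2 on |1000>, I/2 on |1001>, I/2 on |1100>, I/2 on |1101>, and 0 on every other basis state.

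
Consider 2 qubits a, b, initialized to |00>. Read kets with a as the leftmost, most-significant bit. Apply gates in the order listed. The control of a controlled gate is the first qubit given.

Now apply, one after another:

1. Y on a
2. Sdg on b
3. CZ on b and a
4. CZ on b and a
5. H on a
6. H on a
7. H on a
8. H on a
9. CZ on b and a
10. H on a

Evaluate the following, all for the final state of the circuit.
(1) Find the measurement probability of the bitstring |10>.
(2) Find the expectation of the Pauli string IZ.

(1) The probability of measuring |10> is 1/2.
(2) The observable IZ averages to 1.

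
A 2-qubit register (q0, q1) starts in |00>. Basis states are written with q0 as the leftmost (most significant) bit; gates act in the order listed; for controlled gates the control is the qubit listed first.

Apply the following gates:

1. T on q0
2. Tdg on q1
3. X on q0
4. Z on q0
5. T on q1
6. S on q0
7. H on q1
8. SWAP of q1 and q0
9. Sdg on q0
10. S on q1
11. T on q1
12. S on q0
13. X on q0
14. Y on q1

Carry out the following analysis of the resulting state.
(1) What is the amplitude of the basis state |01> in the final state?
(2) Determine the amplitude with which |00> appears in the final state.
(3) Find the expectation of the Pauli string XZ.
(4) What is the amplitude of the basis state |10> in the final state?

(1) The final state's coefficient on |01> equals 0.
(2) |00> carries amplitude -sqrt(2)*exp(3*I*pi/4)/2 in the final state.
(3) The observable XZ averages to 1.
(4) The final state's coefficient on |10> equals -sqrt(2)*exp(3*I*pi/4)/2.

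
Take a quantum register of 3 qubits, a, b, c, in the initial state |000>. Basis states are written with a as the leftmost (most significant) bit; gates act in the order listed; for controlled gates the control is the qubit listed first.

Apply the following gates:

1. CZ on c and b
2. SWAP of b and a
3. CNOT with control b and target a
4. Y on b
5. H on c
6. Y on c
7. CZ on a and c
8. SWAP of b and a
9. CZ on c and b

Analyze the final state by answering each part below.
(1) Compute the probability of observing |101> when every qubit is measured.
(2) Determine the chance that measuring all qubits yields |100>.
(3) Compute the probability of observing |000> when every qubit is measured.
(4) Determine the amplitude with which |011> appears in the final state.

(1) The probability of measuring |101> is 1/2.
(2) Outcome |100> occurs with probability 1/2.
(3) The probability of measuring |000> is 0.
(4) The final state's coefficient on |011> equals 0.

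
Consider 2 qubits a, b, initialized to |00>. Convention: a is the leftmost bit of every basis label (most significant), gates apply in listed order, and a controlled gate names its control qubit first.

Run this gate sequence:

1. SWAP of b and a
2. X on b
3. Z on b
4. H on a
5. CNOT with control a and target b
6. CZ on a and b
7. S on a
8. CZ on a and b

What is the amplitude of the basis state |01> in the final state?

The final state's coefficient on |01> equals -sqrt(2)/2.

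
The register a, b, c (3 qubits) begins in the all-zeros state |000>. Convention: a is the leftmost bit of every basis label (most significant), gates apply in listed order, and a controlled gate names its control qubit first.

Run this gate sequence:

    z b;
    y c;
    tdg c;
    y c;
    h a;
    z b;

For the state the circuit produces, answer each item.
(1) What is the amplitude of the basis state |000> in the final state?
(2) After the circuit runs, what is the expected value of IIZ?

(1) |000> carries amplitude -sqrt(2)*exp(3*I*pi/4)/2 in the final state.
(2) The expectation value of IIZ is 1.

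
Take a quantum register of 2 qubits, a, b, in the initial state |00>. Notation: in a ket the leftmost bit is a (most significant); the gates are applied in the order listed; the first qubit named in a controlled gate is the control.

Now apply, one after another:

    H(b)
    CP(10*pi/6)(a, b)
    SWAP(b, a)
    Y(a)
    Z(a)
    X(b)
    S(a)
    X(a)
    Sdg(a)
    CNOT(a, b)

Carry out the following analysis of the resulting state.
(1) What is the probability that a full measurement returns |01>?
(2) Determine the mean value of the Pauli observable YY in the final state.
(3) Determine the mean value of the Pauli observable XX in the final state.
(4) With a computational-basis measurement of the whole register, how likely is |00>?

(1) Outcome |01> occurs with probability 1/2.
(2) The expectation value of YY is -1.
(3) In the final state, XX has expectation -1.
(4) A full measurement returns |00> with probability 0.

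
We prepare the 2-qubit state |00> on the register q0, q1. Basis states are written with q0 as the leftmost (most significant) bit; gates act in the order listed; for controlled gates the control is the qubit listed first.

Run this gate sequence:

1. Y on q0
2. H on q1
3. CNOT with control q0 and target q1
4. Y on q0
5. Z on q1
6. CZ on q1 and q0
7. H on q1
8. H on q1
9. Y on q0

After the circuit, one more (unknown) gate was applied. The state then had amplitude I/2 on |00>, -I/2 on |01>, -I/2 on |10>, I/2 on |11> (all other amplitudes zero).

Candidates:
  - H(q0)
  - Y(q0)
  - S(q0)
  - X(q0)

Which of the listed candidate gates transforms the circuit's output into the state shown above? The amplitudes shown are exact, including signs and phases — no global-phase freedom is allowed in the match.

The applied gate was H(q0).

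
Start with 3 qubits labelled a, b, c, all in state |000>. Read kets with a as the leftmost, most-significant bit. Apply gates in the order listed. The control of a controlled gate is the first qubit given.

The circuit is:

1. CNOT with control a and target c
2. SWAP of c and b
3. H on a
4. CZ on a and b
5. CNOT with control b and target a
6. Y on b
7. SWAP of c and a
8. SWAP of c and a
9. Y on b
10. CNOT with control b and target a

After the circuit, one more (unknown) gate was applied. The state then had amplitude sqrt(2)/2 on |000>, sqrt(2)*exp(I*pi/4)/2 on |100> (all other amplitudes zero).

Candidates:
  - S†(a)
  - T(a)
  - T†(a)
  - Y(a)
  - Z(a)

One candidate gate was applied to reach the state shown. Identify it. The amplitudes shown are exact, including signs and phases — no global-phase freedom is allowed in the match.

It was T(a) that produced the state shown. Key observation: steps 5-10 multiply out to the identity, so the circuit reduces to the remaining gates.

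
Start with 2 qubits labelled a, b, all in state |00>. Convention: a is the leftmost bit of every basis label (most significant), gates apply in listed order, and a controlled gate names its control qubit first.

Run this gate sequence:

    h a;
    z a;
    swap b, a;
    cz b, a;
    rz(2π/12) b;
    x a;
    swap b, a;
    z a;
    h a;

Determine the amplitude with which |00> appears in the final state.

The final state's coefficient on |00> equals 0.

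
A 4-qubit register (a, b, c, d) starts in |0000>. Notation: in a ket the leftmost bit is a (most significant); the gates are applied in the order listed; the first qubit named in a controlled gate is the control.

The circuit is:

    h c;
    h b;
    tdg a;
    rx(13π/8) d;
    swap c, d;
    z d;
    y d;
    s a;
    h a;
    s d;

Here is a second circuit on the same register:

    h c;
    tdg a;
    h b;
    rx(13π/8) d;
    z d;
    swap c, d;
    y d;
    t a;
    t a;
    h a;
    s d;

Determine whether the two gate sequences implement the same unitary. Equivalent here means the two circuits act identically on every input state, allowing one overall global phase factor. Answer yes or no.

No, they are not equivalent — no single phase factor reconciles the two unitaries.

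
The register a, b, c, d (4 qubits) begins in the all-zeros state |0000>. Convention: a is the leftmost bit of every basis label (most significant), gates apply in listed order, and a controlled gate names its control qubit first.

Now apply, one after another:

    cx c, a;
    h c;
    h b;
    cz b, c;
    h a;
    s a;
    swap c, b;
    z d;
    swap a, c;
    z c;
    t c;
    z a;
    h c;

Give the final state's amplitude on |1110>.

The final state's coefficient on |1110> equals 1/4 + exp(3*I*pi/4)/4.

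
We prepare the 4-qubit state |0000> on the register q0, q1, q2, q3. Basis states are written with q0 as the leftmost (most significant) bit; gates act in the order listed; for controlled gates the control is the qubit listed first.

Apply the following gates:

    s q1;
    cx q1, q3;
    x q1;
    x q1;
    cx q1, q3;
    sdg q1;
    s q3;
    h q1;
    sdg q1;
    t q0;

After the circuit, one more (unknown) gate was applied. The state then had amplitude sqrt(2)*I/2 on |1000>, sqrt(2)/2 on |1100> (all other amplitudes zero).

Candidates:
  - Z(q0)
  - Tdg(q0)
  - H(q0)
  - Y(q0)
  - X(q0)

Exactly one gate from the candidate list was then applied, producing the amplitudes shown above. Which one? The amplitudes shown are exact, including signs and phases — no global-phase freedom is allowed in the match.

The unique candidate consistent with the amplitudes is Y(q0). Key observation: steps 1-6 multiply out to the identity, so the circuit reduces to the remaining gates.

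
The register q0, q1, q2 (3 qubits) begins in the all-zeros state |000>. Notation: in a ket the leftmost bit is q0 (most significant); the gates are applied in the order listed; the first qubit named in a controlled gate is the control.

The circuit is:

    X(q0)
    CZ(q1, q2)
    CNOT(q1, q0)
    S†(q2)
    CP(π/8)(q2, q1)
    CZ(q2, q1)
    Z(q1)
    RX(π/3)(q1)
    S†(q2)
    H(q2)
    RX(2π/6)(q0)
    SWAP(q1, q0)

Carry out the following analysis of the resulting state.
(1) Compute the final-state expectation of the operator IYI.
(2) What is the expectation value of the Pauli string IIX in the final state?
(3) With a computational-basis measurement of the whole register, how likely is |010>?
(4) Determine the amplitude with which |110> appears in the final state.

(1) The observable IYI averages to sqrt(3)/2.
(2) In the final state, IIX has expectation 1.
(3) The probability of measuring |010> is 9/32.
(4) |110> carries amplitude -sqrt(6)*I/8 in the final state.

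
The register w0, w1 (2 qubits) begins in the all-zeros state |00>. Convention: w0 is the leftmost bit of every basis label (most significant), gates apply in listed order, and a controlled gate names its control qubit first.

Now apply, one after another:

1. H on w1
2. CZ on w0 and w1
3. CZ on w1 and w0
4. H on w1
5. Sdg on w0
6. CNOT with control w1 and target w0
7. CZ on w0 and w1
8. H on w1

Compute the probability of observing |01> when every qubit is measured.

The probability of measuring |01> is 1/2.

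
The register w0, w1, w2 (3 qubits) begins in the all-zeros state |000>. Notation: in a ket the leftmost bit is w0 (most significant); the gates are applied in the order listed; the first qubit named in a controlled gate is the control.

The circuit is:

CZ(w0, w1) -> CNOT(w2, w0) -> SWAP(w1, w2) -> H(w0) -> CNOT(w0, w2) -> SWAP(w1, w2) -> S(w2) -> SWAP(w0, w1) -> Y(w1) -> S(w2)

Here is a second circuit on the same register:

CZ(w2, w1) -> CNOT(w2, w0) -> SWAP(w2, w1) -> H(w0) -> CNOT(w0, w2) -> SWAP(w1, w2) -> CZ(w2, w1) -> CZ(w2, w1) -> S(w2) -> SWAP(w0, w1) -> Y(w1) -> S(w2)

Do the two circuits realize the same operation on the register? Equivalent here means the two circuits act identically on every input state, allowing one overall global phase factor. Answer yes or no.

No: there is an input state on which the two circuits produce genuinely different outputs (not merely differing by a phase).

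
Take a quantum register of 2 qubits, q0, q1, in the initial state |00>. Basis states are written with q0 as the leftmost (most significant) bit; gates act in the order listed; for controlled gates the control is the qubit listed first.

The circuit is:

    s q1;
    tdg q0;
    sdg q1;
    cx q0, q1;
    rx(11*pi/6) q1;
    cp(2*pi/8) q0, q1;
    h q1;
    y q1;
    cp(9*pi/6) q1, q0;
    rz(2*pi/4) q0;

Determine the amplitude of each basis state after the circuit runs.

After the circuit, the state carries amplitude (-sqrt(3) + 1 - sqrt(3)*I - I)*exp(3*I*pi/4)/4 on |00>, (-sqrt(3) + 1 + I + sqrt(3)*I)*exp(3*I*pi/4)/4 on |01>, 0 on |10>, 0 on |11>.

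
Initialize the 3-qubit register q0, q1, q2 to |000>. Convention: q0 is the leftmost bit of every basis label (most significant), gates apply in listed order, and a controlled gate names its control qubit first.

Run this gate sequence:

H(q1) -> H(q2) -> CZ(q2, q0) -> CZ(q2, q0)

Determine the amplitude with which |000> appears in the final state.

The amplitude on |000> is 1/2.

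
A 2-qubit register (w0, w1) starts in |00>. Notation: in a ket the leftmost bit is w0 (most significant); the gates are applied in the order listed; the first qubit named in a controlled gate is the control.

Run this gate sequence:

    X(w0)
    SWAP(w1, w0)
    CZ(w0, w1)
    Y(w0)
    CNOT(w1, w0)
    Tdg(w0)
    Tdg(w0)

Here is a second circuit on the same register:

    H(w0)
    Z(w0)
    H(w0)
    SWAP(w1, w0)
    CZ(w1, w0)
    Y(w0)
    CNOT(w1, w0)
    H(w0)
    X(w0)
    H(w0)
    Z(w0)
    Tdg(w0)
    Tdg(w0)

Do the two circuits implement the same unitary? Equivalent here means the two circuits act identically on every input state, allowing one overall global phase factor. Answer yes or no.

Yes, they are equivalent — the unitaries differ by at most a global phase.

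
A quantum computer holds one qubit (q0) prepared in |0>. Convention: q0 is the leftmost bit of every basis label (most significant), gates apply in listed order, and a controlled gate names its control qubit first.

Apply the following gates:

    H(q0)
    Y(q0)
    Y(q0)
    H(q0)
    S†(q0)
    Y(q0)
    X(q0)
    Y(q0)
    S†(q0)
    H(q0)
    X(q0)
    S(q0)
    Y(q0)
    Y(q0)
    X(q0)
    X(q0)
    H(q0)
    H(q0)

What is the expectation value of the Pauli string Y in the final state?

The observable Y averages to -1.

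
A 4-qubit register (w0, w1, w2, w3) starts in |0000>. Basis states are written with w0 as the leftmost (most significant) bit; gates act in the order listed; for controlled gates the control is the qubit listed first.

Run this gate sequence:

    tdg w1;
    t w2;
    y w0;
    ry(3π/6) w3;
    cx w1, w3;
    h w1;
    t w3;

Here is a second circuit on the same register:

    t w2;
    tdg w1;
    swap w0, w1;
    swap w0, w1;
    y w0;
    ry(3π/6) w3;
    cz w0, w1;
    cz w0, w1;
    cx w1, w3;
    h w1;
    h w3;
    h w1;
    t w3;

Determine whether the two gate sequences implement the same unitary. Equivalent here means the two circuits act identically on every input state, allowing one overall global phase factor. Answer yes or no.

No — the two circuits implement different unitaries, even allowing a global phase.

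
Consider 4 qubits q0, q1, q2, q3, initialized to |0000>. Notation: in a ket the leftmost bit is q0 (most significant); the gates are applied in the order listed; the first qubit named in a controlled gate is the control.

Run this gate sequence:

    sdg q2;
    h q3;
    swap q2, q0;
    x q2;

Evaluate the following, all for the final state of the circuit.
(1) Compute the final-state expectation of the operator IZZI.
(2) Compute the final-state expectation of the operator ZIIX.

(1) In the final state, IZZI has expectation -1.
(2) The expectation value of ZIIX is 1.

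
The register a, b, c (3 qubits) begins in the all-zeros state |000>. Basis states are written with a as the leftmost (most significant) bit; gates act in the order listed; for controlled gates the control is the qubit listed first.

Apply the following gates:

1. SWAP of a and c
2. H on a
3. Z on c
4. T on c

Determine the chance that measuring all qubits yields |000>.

A full measurement returns |000> with probability 1/2.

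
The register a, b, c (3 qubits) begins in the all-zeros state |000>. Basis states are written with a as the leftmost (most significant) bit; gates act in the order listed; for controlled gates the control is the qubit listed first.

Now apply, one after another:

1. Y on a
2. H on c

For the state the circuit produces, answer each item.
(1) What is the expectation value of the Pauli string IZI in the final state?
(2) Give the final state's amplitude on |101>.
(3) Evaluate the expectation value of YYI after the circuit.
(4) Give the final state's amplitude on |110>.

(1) The expectation value of IZI is 1.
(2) |101> carries amplitude sqrt(2)*I/2 in the final state.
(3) In the final state, YYI has expectation 0.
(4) The amplitude on |110> is 0.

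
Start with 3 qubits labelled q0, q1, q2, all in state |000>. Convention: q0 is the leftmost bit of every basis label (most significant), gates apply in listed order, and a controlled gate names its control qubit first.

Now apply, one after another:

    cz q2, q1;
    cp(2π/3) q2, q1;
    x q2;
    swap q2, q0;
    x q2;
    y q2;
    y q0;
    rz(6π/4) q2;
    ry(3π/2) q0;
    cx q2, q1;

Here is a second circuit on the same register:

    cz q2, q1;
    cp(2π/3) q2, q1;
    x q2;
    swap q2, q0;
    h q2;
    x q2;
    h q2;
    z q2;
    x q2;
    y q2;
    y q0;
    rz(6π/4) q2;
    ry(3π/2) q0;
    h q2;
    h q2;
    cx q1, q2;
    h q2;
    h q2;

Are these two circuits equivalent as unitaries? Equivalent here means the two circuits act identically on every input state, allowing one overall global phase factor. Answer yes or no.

No, they are not equivalent — no single phase factor reconciles the two unitaries.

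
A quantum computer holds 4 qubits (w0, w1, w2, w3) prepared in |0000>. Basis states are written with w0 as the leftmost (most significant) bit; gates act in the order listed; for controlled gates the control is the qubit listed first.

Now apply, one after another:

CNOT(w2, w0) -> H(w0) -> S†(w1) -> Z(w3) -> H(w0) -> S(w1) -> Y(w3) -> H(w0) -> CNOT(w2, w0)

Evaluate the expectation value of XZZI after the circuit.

The observable XZZI averages to 1.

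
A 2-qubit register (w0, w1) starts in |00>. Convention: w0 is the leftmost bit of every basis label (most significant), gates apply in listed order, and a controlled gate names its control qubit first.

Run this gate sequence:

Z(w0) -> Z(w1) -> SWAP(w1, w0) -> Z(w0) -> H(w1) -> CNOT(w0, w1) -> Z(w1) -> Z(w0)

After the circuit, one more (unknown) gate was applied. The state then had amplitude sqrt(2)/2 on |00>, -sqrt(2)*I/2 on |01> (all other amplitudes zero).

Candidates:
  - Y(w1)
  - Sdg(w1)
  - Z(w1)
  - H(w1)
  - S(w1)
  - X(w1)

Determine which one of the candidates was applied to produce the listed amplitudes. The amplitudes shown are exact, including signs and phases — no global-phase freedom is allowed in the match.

The applied gate was S(w1).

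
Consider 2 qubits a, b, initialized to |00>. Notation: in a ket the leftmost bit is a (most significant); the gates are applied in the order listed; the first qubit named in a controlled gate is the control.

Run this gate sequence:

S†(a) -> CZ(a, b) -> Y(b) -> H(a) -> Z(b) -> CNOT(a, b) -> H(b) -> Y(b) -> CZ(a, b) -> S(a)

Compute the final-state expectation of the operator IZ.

The expectation value of IZ is 0.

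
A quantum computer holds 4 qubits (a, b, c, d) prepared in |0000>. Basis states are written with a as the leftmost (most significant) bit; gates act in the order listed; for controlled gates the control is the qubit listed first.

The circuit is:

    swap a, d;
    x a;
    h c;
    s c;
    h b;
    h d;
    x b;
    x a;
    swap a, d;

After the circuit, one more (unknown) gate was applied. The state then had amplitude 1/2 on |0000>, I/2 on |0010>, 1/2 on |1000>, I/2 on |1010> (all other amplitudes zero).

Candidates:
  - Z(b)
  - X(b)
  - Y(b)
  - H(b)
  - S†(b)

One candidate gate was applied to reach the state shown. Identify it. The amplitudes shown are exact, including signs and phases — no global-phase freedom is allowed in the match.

The applied gate was H(b).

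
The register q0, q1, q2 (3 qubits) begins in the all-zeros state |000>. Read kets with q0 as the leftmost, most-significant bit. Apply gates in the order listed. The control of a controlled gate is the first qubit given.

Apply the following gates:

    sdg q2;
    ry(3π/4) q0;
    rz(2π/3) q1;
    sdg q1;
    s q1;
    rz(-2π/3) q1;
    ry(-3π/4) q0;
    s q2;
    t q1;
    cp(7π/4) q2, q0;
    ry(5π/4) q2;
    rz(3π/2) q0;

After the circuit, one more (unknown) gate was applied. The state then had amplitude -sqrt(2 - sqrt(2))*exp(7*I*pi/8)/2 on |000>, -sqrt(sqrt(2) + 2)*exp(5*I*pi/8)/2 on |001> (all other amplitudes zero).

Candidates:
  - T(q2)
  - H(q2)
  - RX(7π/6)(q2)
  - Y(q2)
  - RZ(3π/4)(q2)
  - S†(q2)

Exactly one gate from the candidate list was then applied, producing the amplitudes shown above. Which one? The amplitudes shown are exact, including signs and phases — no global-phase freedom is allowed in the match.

The unique candidate consistent with the amplitudes is RZ(3π/4)(q2). Key observation: the block from step 1 through step 8 cancels to the identity and can be dropped.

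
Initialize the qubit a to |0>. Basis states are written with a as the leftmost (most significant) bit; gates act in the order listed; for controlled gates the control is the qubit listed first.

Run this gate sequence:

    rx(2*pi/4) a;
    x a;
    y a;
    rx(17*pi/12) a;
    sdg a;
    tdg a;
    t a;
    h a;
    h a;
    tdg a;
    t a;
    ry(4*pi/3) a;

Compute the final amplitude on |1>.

The final state's coefficient on |1> equals I*(-sqrt(6*sqrt(2) + 12)/8 - sqrt(12 - 6*sqrt(2))/8 - sqrt(4 - 2*sqrt(2))/8 + sqrt(2*sqrt(2) + 4)/8). Key observation: the block from step 6 through step 11 cancels to the identity and can be dropped.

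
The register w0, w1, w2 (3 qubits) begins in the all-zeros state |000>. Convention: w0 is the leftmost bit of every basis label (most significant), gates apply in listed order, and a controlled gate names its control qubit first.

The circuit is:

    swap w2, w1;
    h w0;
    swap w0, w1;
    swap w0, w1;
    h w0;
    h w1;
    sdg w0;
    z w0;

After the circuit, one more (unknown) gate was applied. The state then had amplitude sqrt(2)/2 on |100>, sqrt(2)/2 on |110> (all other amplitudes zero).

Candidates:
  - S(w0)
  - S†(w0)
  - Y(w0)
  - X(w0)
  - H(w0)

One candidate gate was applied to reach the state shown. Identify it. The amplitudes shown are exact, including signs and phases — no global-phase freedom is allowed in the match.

The applied gate was X(w0). Key observation: steps 2-5 multiply out to the identity, so the circuit reduces to the remaining gates.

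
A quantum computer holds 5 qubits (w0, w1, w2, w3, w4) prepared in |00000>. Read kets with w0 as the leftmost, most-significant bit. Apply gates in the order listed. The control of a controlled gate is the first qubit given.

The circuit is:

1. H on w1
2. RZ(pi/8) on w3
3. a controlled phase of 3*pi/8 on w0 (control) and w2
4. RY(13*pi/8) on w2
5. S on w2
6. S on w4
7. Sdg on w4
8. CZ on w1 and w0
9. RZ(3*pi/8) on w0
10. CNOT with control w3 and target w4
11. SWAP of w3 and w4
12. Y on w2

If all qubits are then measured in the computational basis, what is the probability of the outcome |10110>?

The probability of measuring |10110> is 0. Key observation: gates 6-7 undo each other exactly, leaving only the rest of the circuit to track.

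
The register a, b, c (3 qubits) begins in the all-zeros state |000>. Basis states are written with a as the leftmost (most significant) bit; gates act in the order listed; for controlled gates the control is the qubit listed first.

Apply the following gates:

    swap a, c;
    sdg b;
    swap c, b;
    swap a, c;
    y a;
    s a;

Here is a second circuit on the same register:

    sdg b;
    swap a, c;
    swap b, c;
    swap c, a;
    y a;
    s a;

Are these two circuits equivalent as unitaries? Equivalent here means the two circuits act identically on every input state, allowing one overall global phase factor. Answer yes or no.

Yes: on every input state the two circuits agree up to one overall phase factor.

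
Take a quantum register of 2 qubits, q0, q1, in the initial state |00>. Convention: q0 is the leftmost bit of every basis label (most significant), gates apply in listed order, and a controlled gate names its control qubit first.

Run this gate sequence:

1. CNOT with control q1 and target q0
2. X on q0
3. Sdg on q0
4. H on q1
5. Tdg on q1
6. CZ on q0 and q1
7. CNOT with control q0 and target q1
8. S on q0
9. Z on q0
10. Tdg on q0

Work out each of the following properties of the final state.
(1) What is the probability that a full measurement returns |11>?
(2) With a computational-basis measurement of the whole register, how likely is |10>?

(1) Outcome |11> occurs with probability 1/2.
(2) The probability of measuring |10> is 1/2.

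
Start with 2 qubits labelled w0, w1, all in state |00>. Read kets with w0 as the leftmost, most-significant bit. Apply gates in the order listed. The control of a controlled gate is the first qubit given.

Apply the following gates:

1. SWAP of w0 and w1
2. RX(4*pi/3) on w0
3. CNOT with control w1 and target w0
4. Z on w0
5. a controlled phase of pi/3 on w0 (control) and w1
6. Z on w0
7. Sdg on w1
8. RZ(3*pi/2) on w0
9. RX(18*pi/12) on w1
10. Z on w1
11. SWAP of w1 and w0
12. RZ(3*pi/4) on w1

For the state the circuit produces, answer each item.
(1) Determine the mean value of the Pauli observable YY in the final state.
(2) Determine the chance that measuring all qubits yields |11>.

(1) The expectation value of YY is -sqrt(6)/4.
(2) Outcome |11> occurs with probability 3/8.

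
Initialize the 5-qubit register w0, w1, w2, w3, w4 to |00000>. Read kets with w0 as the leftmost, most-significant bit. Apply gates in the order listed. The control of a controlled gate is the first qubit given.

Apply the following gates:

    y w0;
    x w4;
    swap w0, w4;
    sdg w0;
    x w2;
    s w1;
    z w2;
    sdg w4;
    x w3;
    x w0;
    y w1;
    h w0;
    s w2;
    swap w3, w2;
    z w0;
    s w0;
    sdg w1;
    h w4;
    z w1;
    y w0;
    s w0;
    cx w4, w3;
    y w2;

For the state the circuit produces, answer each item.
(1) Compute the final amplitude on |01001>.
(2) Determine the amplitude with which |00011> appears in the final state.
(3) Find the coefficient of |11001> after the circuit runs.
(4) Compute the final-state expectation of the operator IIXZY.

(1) |01001> carries amplitude -I/2 in the final state.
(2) The amplitude on |00011> is 0.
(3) The amplitude on |11001> is -I/2.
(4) In the final state, IIXZY has expectation 0.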